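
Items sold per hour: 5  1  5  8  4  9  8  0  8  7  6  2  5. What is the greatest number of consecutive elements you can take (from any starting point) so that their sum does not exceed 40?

8

[5] sum 5 len 1
[5, 1] sum 6 len 2
[5, 1, 5] sum 11 len 3
[5, 1, 5, 8] sum 19 len 4
[5, 1, 5, 8, 4] sum 23 len 5
[5, 1, 5, 8, 4, 9] sum 32 len 6
[5, 1, 5, 8, 4, 9, 8] sum 40 len 7
[5, 1, 5, 8, 4, 9, 8, 0] sum 40 len 8
[8, 4, 9, 8, 0, 8] sum 37 len 6
[4, 9, 8, 0, 8, 7] sum 36 len 6
[9, 8, 0, 8, 7, 6] sum 38 len 6
[9, 8, 0, 8, 7, 6, 2] sum 40 len 7
[8, 0, 8, 7, 6, 2, 5] sum 36 len 7
Longest length seen: 8.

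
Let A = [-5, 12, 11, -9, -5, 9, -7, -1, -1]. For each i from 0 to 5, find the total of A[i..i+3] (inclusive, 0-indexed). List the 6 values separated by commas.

[-5, 12, 11, -9] → sum 9
[12, 11, -9, -5] → sum 9
[11, -9, -5, 9] → sum 6
[-9, -5, 9, -7] → sum -12
[-5, 9, -7, -1] → sum -4
[9, -7, -1, -1] → sum 0

9, 9, 6, -12, -4, 0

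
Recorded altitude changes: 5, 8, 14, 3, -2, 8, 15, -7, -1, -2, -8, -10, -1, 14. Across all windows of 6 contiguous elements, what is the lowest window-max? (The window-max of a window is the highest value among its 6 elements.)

5 8 14 3 -2 8 → max 14
8 14 3 -2 8 15 → max 15
14 3 -2 8 15 -7 → max 15
3 -2 8 15 -7 -1 → max 15
-2 8 15 -7 -1 -2 → max 15
8 15 -7 -1 -2 -8 → max 15
15 -7 -1 -2 -8 -10 → max 15
-7 -1 -2 -8 -10 -1 → max -1
-1 -2 -8 -10 -1 14 → max 14
Lowest of these is -1.

-1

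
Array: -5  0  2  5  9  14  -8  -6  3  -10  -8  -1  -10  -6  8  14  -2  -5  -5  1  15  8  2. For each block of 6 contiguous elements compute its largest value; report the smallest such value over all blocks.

3

-5 0 2 5 9 14 → max 14
0 2 5 9 14 -8 → max 14
2 5 9 14 -8 -6 → max 14
5 9 14 -8 -6 3 → max 14
9 14 -8 -6 3 -10 → max 14
14 -8 -6 3 -10 -8 → max 14
-8 -6 3 -10 -8 -1 → max 3
-6 3 -10 -8 -1 -10 → max 3
3 -10 -8 -1 -10 -6 → max 3
-10 -8 -1 -10 -6 8 → max 8
-8 -1 -10 -6 8 14 → max 14
-1 -10 -6 8 14 -2 → max 14
-10 -6 8 14 -2 -5 → max 14
-6 8 14 -2 -5 -5 → max 14
8 14 -2 -5 -5 1 → max 14
14 -2 -5 -5 1 15 → max 15
-2 -5 -5 1 15 8 → max 15
-5 -5 1 15 8 2 → max 15
Smallest of these is 3.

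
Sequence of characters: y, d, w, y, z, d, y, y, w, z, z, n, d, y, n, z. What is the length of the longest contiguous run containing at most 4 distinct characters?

11

Extend right; when distinct count exceeds 4, shrink from the left:
add y: window [y] (1 distinct), len 1
add d: window [y, d] (2 distinct), len 2
add w: window [y, d, w] (3 distinct), len 3
add y: window [y, d, w, y] (3 distinct), len 4
add z: window [y, d, w, y, z] (4 distinct), len 5
add d: window [y, d, w, y, z, d] (4 distinct), len 6
add y: window [y, d, w, y, z, d, y] (4 distinct), len 7
add y: window [y, d, w, y, z, d, y, y] (4 distinct), len 8
add w: window [y, d, w, y, z, d, y, y, w] (4 distinct), len 9
add z: window [y, d, w, y, z, d, y, y, w, z] (4 distinct), len 10
add z: window [y, d, w, y, z, d, y, y, w, z, z] (4 distinct), len 11
add n: window [y, y, w, z, z, n] (4 distinct), len 6
add d: window [w, z, z, n, d] (4 distinct), len 5
add y: window [z, z, n, d, y] (4 distinct), len 5
add n: window [z, z, n, d, y, n] (4 distinct), len 6
add z: window [z, z, n, d, y, n, z] (4 distinct), len 7
Longest length with ≤4 distinct: 11.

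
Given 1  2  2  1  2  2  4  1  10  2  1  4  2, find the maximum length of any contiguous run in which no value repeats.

4

[1] len 1
[1, 2] len 2
[2] len 1
[2, 1] len 2
[1, 2] len 2
[2] len 1
[2, 4] len 2
[2, 4, 1] len 3
[2, 4, 1, 10] len 4
[4, 1, 10, 2] len 4
[10, 2, 1] len 3
[10, 2, 1, 4] len 4
[1, 4, 2] len 3
Longest all-distinct length: 4.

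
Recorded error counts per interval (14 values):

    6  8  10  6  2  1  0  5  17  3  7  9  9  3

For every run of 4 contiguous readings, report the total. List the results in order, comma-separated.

30, 26, 19, 9, 8, 23, 25, 32, 36, 28, 28

(6, 8, 10, 6) → sum 30
(8, 10, 6, 2) → sum 26
(10, 6, 2, 1) → sum 19
(6, 2, 1, 0) → sum 9
(2, 1, 0, 5) → sum 8
(1, 0, 5, 17) → sum 23
(0, 5, 17, 3) → sum 25
(5, 17, 3, 7) → sum 32
(17, 3, 7, 9) → sum 36
(3, 7, 9, 9) → sum 28
(7, 9, 9, 3) → sum 28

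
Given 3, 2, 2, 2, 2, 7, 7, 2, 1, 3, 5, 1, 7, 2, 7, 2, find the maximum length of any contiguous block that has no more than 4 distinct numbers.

10

add 3: window [3] (1 distinct), len 1
add 2: window [3, 2] (2 distinct), len 2
add 2: window [3, 2, 2] (2 distinct), len 3
add 2: window [3, 2, 2, 2] (2 distinct), len 4
add 2: window [3, 2, 2, 2, 2] (2 distinct), len 5
add 7: window [3, 2, 2, 2, 2, 7] (3 distinct), len 6
add 7: window [3, 2, 2, 2, 2, 7, 7] (3 distinct), len 7
add 2: window [3, 2, 2, 2, 2, 7, 7, 2] (3 distinct), len 8
add 1: window [3, 2, 2, 2, 2, 7, 7, 2, 1] (4 distinct), len 9
add 3: window [3, 2, 2, 2, 2, 7, 7, 2, 1, 3] (4 distinct), len 10
add 5: window [2, 1, 3, 5] (4 distinct), len 4
add 1: window [2, 1, 3, 5, 1] (4 distinct), len 5
add 7: window [1, 3, 5, 1, 7] (4 distinct), len 5
add 2: window [5, 1, 7, 2] (4 distinct), len 4
add 7: window [5, 1, 7, 2, 7] (4 distinct), len 5
add 2: window [5, 1, 7, 2, 7, 2] (4 distinct), len 6
Longest length with ≤4 distinct: 10.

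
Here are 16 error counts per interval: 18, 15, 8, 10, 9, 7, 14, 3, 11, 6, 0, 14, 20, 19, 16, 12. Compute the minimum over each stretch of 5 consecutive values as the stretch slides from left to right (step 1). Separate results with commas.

8, 7, 7, 3, 3, 3, 0, 0, 0, 0, 0, 12

Sliding a size-5 window across the 16 values:
[18, 15, 8, 10, 9] → min 8
[15, 8, 10, 9, 7] → min 7
[8, 10, 9, 7, 14] → min 7
[10, 9, 7, 14, 3] → min 3
[9, 7, 14, 3, 11] → min 3
[7, 14, 3, 11, 6] → min 3
[14, 3, 11, 6, 0] → min 0
[3, 11, 6, 0, 14] → min 0
[11, 6, 0, 14, 20] → min 0
[6, 0, 14, 20, 19] → min 0
[0, 14, 20, 19, 16] → min 0
[14, 20, 19, 16, 12] → min 12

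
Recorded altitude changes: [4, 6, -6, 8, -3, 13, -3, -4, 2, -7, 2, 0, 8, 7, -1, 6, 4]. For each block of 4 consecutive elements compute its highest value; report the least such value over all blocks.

2

[4, 6, -6, 8] → max 8
[6, -6, 8, -3] → max 8
[-6, 8, -3, 13] → max 13
[8, -3, 13, -3] → max 13
[-3, 13, -3, -4] → max 13
[13, -3, -4, 2] → max 13
[-3, -4, 2, -7] → max 2
[-4, 2, -7, 2] → max 2
[2, -7, 2, 0] → max 2
[-7, 2, 0, 8] → max 8
[2, 0, 8, 7] → max 8
[0, 8, 7, -1] → max 8
[8, 7, -1, 6] → max 8
[7, -1, 6, 4] → max 7
Least of these is 2.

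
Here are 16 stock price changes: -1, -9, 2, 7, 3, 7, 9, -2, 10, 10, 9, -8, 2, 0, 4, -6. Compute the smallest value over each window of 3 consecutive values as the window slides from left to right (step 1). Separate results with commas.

-9, -9, 2, 3, 3, -2, -2, -2, 9, -8, -8, -8, 0, -6

[-1, -9, 2] → min -9
[-9, 2, 7] → min -9
[2, 7, 3] → min 2
[7, 3, 7] → min 3
[3, 7, 9] → min 3
[7, 9, -2] → min -2
[9, -2, 10] → min -2
[-2, 10, 10] → min -2
[10, 10, 9] → min 9
[10, 9, -8] → min -8
[9, -8, 2] → min -8
[-8, 2, 0] → min -8
[2, 0, 4] → min 0
[0, 4, -6] → min -6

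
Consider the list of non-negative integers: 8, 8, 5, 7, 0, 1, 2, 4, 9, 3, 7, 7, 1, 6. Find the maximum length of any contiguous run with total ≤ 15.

5

add 8: [8] sum 8, len 1
add 8: [8] sum 8, len 1
add 5: [8, 5] sum 13, len 2
add 7: [5, 7] sum 12, len 2
add 0: [5, 7, 0] sum 12, len 3
add 1: [5, 7, 0, 1] sum 13, len 4
add 2: [5, 7, 0, 1, 2] sum 15, len 5
add 4: [7, 0, 1, 2, 4] sum 14, len 5
add 9: [2, 4, 9] sum 15, len 3
add 3: [9, 3] sum 12, len 2
add 7: [3, 7] sum 10, len 2
add 7: [7, 7] sum 14, len 2
add 1: [7, 7, 1] sum 15, len 3
add 6: [7, 1, 6] sum 14, len 3
Longest length seen: 5.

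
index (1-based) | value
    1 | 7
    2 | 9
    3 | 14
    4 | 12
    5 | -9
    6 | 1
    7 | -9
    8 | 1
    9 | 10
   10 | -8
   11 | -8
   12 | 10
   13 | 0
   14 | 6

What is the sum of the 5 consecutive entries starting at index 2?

Elements at indices 2..6: 9, 14, 12, -9, 1
sum(9, 14, 12, -9, 1) = 27

27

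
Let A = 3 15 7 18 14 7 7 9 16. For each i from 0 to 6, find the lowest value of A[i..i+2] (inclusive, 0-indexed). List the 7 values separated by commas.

(3, 15, 7) → min 3
(15, 7, 18) → min 7
(7, 18, 14) → min 7
(18, 14, 7) → min 7
(14, 7, 7) → min 7
(7, 7, 9) → min 7
(7, 9, 16) → min 7

3, 7, 7, 7, 7, 7, 7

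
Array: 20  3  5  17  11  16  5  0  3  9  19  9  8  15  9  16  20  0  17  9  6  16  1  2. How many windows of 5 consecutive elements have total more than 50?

11

[20, 3, 5, 17, 11] → sum 56  > 50 ✓
[3, 5, 17, 11, 16] → sum 52  > 50 ✓
[5, 17, 11, 16, 5] → sum 54  > 50 ✓
[17, 11, 16, 5, 0] → sum 49
[11, 16, 5, 0, 3] → sum 35
[16, 5, 0, 3, 9] → sum 33
[5, 0, 3, 9, 19] → sum 36
[0, 3, 9, 19, 9] → sum 40
[3, 9, 19, 9, 8] → sum 48
[9, 19, 9, 8, 15] → sum 60  > 50 ✓
[19, 9, 8, 15, 9] → sum 60  > 50 ✓
[9, 8, 15, 9, 16] → sum 57  > 50 ✓
[8, 15, 9, 16, 20] → sum 68  > 50 ✓
[15, 9, 16, 20, 0] → sum 60  > 50 ✓
[9, 16, 20, 0, 17] → sum 62  > 50 ✓
[16, 20, 0, 17, 9] → sum 62  > 50 ✓
[20, 0, 17, 9, 6] → sum 52  > 50 ✓
[0, 17, 9, 6, 16] → sum 48
[17, 9, 6, 16, 1] → sum 49
[9, 6, 16, 1, 2] → sum 34
11 windows satisfy the condition.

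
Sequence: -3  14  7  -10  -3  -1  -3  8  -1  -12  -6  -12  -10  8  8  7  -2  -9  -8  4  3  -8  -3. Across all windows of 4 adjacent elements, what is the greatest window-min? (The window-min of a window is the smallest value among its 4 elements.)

-3 14 7 -10 → min -10
14 7 -10 -3 → min -10
7 -10 -3 -1 → min -10
-10 -3 -1 -3 → min -10
-3 -1 -3 8 → min -3
-1 -3 8 -1 → min -3
-3 8 -1 -12 → min -12
8 -1 -12 -6 → min -12
-1 -12 -6 -12 → min -12
-12 -6 -12 -10 → min -12
-6 -12 -10 8 → min -12
-12 -10 8 8 → min -12
-10 8 8 7 → min -10
8 8 7 -2 → min -2
8 7 -2 -9 → min -9
7 -2 -9 -8 → min -9
-2 -9 -8 4 → min -9
-9 -8 4 3 → min -9
-8 4 3 -8 → min -8
4 3 -8 -3 → min -8
Greatest of these is -2.

-2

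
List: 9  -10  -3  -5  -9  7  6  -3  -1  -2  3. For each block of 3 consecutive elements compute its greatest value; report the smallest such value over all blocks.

(9, -10, -3) → max 9
(-10, -3, -5) → max -3
(-3, -5, -9) → max -3
(-5, -9, 7) → max 7
(-9, 7, 6) → max 7
(7, 6, -3) → max 7
(6, -3, -1) → max 6
(-3, -1, -2) → max -1
(-1, -2, 3) → max 3
Smallest of these is -3.

-3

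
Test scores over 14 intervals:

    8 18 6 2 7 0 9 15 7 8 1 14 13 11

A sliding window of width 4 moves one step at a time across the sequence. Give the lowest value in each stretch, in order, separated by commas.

2, 2, 0, 0, 0, 0, 7, 1, 1, 1, 1

Sliding a size-4 window across the 14 values:
8 18 6 2 → min 2
18 6 2 7 → min 2
6 2 7 0 → min 0
2 7 0 9 → min 0
7 0 9 15 → min 0
0 9 15 7 → min 0
9 15 7 8 → min 7
15 7 8 1 → min 1
7 8 1 14 → min 1
8 1 14 13 → min 1
1 14 13 11 → min 1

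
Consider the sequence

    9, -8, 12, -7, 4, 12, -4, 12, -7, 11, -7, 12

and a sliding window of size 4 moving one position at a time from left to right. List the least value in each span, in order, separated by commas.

[9, -8, 12, -7] → min -8
[-8, 12, -7, 4] → min -8
[12, -7, 4, 12] → min -7
[-7, 4, 12, -4] → min -7
[4, 12, -4, 12] → min -4
[12, -4, 12, -7] → min -7
[-4, 12, -7, 11] → min -7
[12, -7, 11, -7] → min -7
[-7, 11, -7, 12] → min -7

-8, -8, -7, -7, -4, -7, -7, -7, -7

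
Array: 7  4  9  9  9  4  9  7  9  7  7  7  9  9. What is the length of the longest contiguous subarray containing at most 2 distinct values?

8

Extend right; when distinct count exceeds 2, shrink from the left:
[7] 1 distinct, len 1
[7, 4] 2 distinct, len 2
[4, 9] 2 distinct, len 2
[4, 9, 9] 2 distinct, len 3
[4, 9, 9, 9] 2 distinct, len 4
[4, 9, 9, 9, 4] 2 distinct, len 5
[4, 9, 9, 9, 4, 9] 2 distinct, len 6
[9, 7] 2 distinct, len 2
[9, 7, 9] 2 distinct, len 3
[9, 7, 9, 7] 2 distinct, len 4
[9, 7, 9, 7, 7] 2 distinct, len 5
[9, 7, 9, 7, 7, 7] 2 distinct, len 6
[9, 7, 9, 7, 7, 7, 9] 2 distinct, len 7
[9, 7, 9, 7, 7, 7, 9, 9] 2 distinct, len 8
Longest length with ≤2 distinct: 8.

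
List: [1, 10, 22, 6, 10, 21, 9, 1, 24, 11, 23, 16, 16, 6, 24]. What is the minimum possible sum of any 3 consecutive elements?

(1, 10, 22) → sum 33
(10, 22, 6) → sum 38
(22, 6, 10) → sum 38
(6, 10, 21) → sum 37
(10, 21, 9) → sum 40
(21, 9, 1) → sum 31
(9, 1, 24) → sum 34
(1, 24, 11) → sum 36
(24, 11, 23) → sum 58
(11, 23, 16) → sum 50
(23, 16, 16) → sum 55
(16, 16, 6) → sum 38
(16, 6, 24) → sum 46
Minimum of these is 31.

31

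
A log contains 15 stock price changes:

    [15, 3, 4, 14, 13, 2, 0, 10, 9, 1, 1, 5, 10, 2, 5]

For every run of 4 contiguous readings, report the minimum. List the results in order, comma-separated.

3, 3, 2, 0, 0, 0, 0, 1, 1, 1, 1, 2

(15, 3, 4, 14) → min 3
(3, 4, 14, 13) → min 3
(4, 14, 13, 2) → min 2
(14, 13, 2, 0) → min 0
(13, 2, 0, 10) → min 0
(2, 0, 10, 9) → min 0
(0, 10, 9, 1) → min 0
(10, 9, 1, 1) → min 1
(9, 1, 1, 5) → min 1
(1, 1, 5, 10) → min 1
(1, 5, 10, 2) → min 1
(5, 10, 2, 5) → min 2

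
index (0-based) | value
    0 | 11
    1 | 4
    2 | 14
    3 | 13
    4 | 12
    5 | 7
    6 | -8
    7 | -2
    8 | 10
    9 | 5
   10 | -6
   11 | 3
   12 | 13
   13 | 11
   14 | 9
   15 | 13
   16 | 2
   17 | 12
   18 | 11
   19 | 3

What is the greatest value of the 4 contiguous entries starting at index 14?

Elements at indices 14..17: 9, 13, 2, 12
max(9, 13, 2, 12) = 13

13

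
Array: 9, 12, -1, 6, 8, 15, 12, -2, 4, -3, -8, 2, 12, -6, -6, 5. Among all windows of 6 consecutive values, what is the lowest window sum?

(9, 12, -1, 6, 8, 15) → sum 49
(12, -1, 6, 8, 15, 12) → sum 52
(-1, 6, 8, 15, 12, -2) → sum 38
(6, 8, 15, 12, -2, 4) → sum 43
(8, 15, 12, -2, 4, -3) → sum 34
(15, 12, -2, 4, -3, -8) → sum 18
(12, -2, 4, -3, -8, 2) → sum 5
(-2, 4, -3, -8, 2, 12) → sum 5
(4, -3, -8, 2, 12, -6) → sum 1
(-3, -8, 2, 12, -6, -6) → sum -9
(-8, 2, 12, -6, -6, 5) → sum -1
Lowest of these is -9.

-9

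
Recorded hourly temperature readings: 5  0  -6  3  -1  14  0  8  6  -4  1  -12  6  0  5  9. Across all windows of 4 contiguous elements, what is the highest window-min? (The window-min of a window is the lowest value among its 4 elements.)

5 0 -6 3 → min -6
0 -6 3 -1 → min -6
-6 3 -1 14 → min -6
3 -1 14 0 → min -1
-1 14 0 8 → min -1
14 0 8 6 → min 0
0 8 6 -4 → min -4
8 6 -4 1 → min -4
6 -4 1 -12 → min -12
-4 1 -12 6 → min -12
1 -12 6 0 → min -12
-12 6 0 5 → min -12
6 0 5 9 → min 0
Highest of these is 0.

0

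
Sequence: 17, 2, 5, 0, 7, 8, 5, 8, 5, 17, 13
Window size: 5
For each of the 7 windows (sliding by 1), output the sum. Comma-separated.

(17, 2, 5, 0, 7) → sum 31
(2, 5, 0, 7, 8) → sum 22
(5, 0, 7, 8, 5) → sum 25
(0, 7, 8, 5, 8) → sum 28
(7, 8, 5, 8, 5) → sum 33
(8, 5, 8, 5, 17) → sum 43
(5, 8, 5, 17, 13) → sum 48

31, 22, 25, 28, 33, 43, 48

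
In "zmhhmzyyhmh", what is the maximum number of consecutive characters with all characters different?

[z] len 1
[z, m] len 2
[z, m, h] len 3
[h] len 1
[h, m] len 2
[h, m, z] len 3
[h, m, z, y] len 4
[y] len 1
[y, h] len 2
[y, h, m] len 3
[m, h] len 2
Longest all-distinct length: 4.

4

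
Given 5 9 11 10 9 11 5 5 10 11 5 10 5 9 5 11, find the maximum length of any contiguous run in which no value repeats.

[5] len 1
[5, 9] len 2
[5, 9, 11] len 3
[5, 9, 11, 10] len 4
[11, 10, 9] len 3
[10, 9, 11] len 3
[10, 9, 11, 5] len 4
[5] len 1
[5, 10] len 2
[5, 10, 11] len 3
[10, 11, 5] len 3
[11, 5, 10] len 3
[10, 5] len 2
[10, 5, 9] len 3
[9, 5] len 2
[9, 5, 11] len 3
Longest all-distinct length: 4.

4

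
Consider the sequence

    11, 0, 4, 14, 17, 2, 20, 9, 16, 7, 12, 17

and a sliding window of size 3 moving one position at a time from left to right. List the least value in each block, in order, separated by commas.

(11, 0, 4) → min 0
(0, 4, 14) → min 0
(4, 14, 17) → min 4
(14, 17, 2) → min 2
(17, 2, 20) → min 2
(2, 20, 9) → min 2
(20, 9, 16) → min 9
(9, 16, 7) → min 7
(16, 7, 12) → min 7
(7, 12, 17) → min 7

0, 0, 4, 2, 2, 2, 9, 7, 7, 7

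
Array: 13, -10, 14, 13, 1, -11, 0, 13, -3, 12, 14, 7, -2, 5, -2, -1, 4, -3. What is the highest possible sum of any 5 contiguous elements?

43

13 -10 14 13 1 → sum 31
-10 14 13 1 -11 → sum 7
14 13 1 -11 0 → sum 17
13 1 -11 0 13 → sum 16
1 -11 0 13 -3 → sum 0
-11 0 13 -3 12 → sum 11
0 13 -3 12 14 → sum 36
13 -3 12 14 7 → sum 43
-3 12 14 7 -2 → sum 28
12 14 7 -2 5 → sum 36
14 7 -2 5 -2 → sum 22
7 -2 5 -2 -1 → sum 7
-2 5 -2 -1 4 → sum 4
5 -2 -1 4 -3 → sum 3
Highest of these is 43.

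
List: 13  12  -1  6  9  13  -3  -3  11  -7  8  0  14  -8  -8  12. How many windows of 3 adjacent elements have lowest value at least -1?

5

(13, 12, -1) → min -1  ≥ -1 ✓
(12, -1, 6) → min -1  ≥ -1 ✓
(-1, 6, 9) → min -1  ≥ -1 ✓
(6, 9, 13) → min 6  ≥ -1 ✓
(9, 13, -3) → min -3
(13, -3, -3) → min -3
(-3, -3, 11) → min -3
(-3, 11, -7) → min -7
(11, -7, 8) → min -7
(-7, 8, 0) → min -7
(8, 0, 14) → min 0  ≥ -1 ✓
(0, 14, -8) → min -8
(14, -8, -8) → min -8
(-8, -8, 12) → min -8
5 windows satisfy the condition.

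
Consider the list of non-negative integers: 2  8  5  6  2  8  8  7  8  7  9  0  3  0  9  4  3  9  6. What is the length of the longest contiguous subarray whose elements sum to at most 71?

[2] sum 2 len 1
[2, 8] sum 10 len 2
[2, 8, 5] sum 15 len 3
[2, 8, 5, 6] sum 21 len 4
[2, 8, 5, 6, 2] sum 23 len 5
[2, 8, 5, 6, 2, 8] sum 31 len 6
[2, 8, 5, 6, 2, 8, 8] sum 39 len 7
[2, 8, 5, 6, 2, 8, 8, 7] sum 46 len 8
[2, 8, 5, 6, 2, 8, 8, 7, 8] sum 54 len 9
[2, 8, 5, 6, 2, 8, 8, 7, 8, 7] sum 61 len 10
[2, 8, 5, 6, 2, 8, 8, 7, 8, 7, 9] sum 70 len 11
[2, 8, 5, 6, 2, 8, 8, 7, 8, 7, 9, 0] sum 70 len 12
[8, 5, 6, 2, 8, 8, 7, 8, 7, 9, 0, 3] sum 71 len 12
[8, 5, 6, 2, 8, 8, 7, 8, 7, 9, 0, 3, 0] sum 71 len 13
[6, 2, 8, 8, 7, 8, 7, 9, 0, 3, 0, 9] sum 67 len 12
[6, 2, 8, 8, 7, 8, 7, 9, 0, 3, 0, 9, 4] sum 71 len 13
[2, 8, 8, 7, 8, 7, 9, 0, 3, 0, 9, 4, 3] sum 68 len 13
[8, 7, 8, 7, 9, 0, 3, 0, 9, 4, 3, 9] sum 67 len 12
[7, 8, 7, 9, 0, 3, 0, 9, 4, 3, 9, 6] sum 65 len 12
Longest length seen: 13.

13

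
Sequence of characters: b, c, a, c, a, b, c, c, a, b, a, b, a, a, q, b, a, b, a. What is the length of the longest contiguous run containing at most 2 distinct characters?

Extend right; when distinct count exceeds 2, shrink from the left:
add b: window [b] (1 distinct), len 1
add c: window [b, c] (2 distinct), len 2
add a: window [c, a] (2 distinct), len 2
add c: window [c, a, c] (2 distinct), len 3
add a: window [c, a, c, a] (2 distinct), len 4
add b: window [a, b] (2 distinct), len 2
add c: window [b, c] (2 distinct), len 2
add c: window [b, c, c] (2 distinct), len 3
add a: window [c, c, a] (2 distinct), len 3
add b: window [a, b] (2 distinct), len 2
add a: window [a, b, a] (2 distinct), len 3
add b: window [a, b, a, b] (2 distinct), len 4
add a: window [a, b, a, b, a] (2 distinct), len 5
add a: window [a, b, a, b, a, a] (2 distinct), len 6
add q: window [a, a, q] (2 distinct), len 3
add b: window [q, b] (2 distinct), len 2
add a: window [b, a] (2 distinct), len 2
add b: window [b, a, b] (2 distinct), len 3
add a: window [b, a, b, a] (2 distinct), len 4
Longest length with ≤2 distinct: 6.

6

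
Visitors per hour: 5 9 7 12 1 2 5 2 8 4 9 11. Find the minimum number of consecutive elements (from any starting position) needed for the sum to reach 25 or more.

3

Extend right; whenever the sum reaches 25, record the length and shrink from the left:
add 5: running sum 5 < 25
add 9: running sum 14 < 25
add 7: running sum 21 < 25
add 12: shortest ending here [9, 7, 12] sum 28, len 3
add 1: shortest ending here [9, 7, 12, 1] sum 29, len 4
add 2: shortest ending here [9, 7, 12, 1, 2] sum 31, len 5
add 5: shortest ending here [7, 12, 1, 2, 5] sum 27, len 5
add 2: shortest ending here [7, 12, 1, 2, 5, 2] sum 29, len 6
add 8: shortest ending here [12, 1, 2, 5, 2, 8] sum 30, len 6
add 4: shortest ending here [12, 1, 2, 5, 2, 8, 4] sum 34, len 7
add 9: shortest ending here [5, 2, 8, 4, 9] sum 28, len 5
add 11: shortest ending here [8, 4, 9, 11] sum 32, len 4
Shortest qualifying length: 3.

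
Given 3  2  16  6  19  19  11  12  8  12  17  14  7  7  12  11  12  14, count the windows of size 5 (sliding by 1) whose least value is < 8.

10

3 2 16 6 19 → min 2  < 8 ✓
2 16 6 19 19 → min 2  < 8 ✓
16 6 19 19 11 → min 6  < 8 ✓
6 19 19 11 12 → min 6  < 8 ✓
19 19 11 12 8 → min 8
19 11 12 8 12 → min 8
11 12 8 12 17 → min 8
12 8 12 17 14 → min 8
8 12 17 14 7 → min 7  < 8 ✓
12 17 14 7 7 → min 7  < 8 ✓
17 14 7 7 12 → min 7  < 8 ✓
14 7 7 12 11 → min 7  < 8 ✓
7 7 12 11 12 → min 7  < 8 ✓
7 12 11 12 14 → min 7  < 8 ✓
10 windows satisfy the condition.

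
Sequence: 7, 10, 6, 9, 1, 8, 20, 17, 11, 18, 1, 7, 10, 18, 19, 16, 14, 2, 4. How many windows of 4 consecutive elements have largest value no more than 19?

12

[7, 10, 6, 9] → max 10  ≤ 19 ✓
[10, 6, 9, 1] → max 10  ≤ 19 ✓
[6, 9, 1, 8] → max 9  ≤ 19 ✓
[9, 1, 8, 20] → max 20
[1, 8, 20, 17] → max 20
[8, 20, 17, 11] → max 20
[20, 17, 11, 18] → max 20
[17, 11, 18, 1] → max 18  ≤ 19 ✓
[11, 18, 1, 7] → max 18  ≤ 19 ✓
[18, 1, 7, 10] → max 18  ≤ 19 ✓
[1, 7, 10, 18] → max 18  ≤ 19 ✓
[7, 10, 18, 19] → max 19  ≤ 19 ✓
[10, 18, 19, 16] → max 19  ≤ 19 ✓
[18, 19, 16, 14] → max 19  ≤ 19 ✓
[19, 16, 14, 2] → max 19  ≤ 19 ✓
[16, 14, 2, 4] → max 16  ≤ 19 ✓
12 windows satisfy the condition.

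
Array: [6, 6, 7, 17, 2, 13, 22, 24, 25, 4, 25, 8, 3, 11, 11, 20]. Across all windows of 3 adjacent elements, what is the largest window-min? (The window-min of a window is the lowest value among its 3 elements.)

22

Window mins for each of the 14 positions:
(6, 6, 7) → min 6
(6, 7, 17) → min 6
(7, 17, 2) → min 2
(17, 2, 13) → min 2
(2, 13, 22) → min 2
(13, 22, 24) → min 13
(22, 24, 25) → min 22
(24, 25, 4) → min 4
(25, 4, 25) → min 4
(4, 25, 8) → min 4
(25, 8, 3) → min 3
(8, 3, 11) → min 3
(3, 11, 11) → min 3
(11, 11, 20) → min 11
Largest of these is 22.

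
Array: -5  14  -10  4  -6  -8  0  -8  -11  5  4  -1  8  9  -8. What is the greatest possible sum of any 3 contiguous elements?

16

-5 14 -10 → sum -1
14 -10 4 → sum 8
-10 4 -6 → sum -12
4 -6 -8 → sum -10
-6 -8 0 → sum -14
-8 0 -8 → sum -16
0 -8 -11 → sum -19
-8 -11 5 → sum -14
-11 5 4 → sum -2
5 4 -1 → sum 8
4 -1 8 → sum 11
-1 8 9 → sum 16
8 9 -8 → sum 9
Greatest of these is 16.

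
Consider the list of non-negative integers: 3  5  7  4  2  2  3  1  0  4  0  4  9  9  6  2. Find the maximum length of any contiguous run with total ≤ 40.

12

add 3: [3] sum 3, len 1
add 5: [3, 5] sum 8, len 2
add 7: [3, 5, 7] sum 15, len 3
add 4: [3, 5, 7, 4] sum 19, len 4
add 2: [3, 5, 7, 4, 2] sum 21, len 5
add 2: [3, 5, 7, 4, 2, 2] sum 23, len 6
add 3: [3, 5, 7, 4, 2, 2, 3] sum 26, len 7
add 1: [3, 5, 7, 4, 2, 2, 3, 1] sum 27, len 8
add 0: [3, 5, 7, 4, 2, 2, 3, 1, 0] sum 27, len 9
add 4: [3, 5, 7, 4, 2, 2, 3, 1, 0, 4] sum 31, len 10
add 0: [3, 5, 7, 4, 2, 2, 3, 1, 0, 4, 0] sum 31, len 11
add 4: [3, 5, 7, 4, 2, 2, 3, 1, 0, 4, 0, 4] sum 35, len 12
add 9: [7, 4, 2, 2, 3, 1, 0, 4, 0, 4, 9] sum 36, len 11
add 9: [4, 2, 2, 3, 1, 0, 4, 0, 4, 9, 9] sum 38, len 11
add 6: [2, 2, 3, 1, 0, 4, 0, 4, 9, 9, 6] sum 40, len 11
add 2: [2, 3, 1, 0, 4, 0, 4, 9, 9, 6, 2] sum 40, len 11
Longest length seen: 12.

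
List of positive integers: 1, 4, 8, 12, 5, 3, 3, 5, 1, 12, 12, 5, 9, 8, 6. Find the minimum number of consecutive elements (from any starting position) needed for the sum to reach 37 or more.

add 1: running sum 1 < 37
add 4: running sum 5 < 37
add 8: running sum 13 < 37
add 12: running sum 25 < 37
add 5: running sum 30 < 37
add 3: running sum 33 < 37
add 3: running sum 36 < 37
end 7: [4, 8, 12, 5, 3, 3, 5] sum 40, len 7
end 8: [8, 12, 5, 3, 3, 5, 1] sum 37, len 7
end 9: [12, 5, 3, 3, 5, 1, 12] sum 41, len 7
end 10: [5, 3, 3, 5, 1, 12, 12] sum 41, len 7
end 11: [3, 5, 1, 12, 12, 5] sum 38, len 6
end 12: [12, 12, 5, 9] sum 38, len 4
end 13: [12, 12, 5, 9, 8] sum 46, len 5
end 14: [12, 5, 9, 8, 6] sum 40, len 5
Shortest qualifying length: 4.

4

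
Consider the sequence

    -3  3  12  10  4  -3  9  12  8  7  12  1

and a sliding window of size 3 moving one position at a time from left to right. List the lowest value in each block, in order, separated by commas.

-3, 3, 4, -3, -3, -3, 8, 7, 7, 1

-3 3 12 → min -3
3 12 10 → min 3
12 10 4 → min 4
10 4 -3 → min -3
4 -3 9 → min -3
-3 9 12 → min -3
9 12 8 → min 8
12 8 7 → min 7
8 7 12 → min 7
7 12 1 → min 1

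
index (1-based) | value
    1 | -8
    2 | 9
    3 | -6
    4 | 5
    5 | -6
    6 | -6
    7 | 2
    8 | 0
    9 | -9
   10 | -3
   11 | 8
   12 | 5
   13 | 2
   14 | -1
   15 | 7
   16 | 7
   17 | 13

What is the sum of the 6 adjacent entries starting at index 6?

-8

Elements at indices 6..11: -6, 2, 0, -9, -3, 8
sum(-6, 2, 0, -9, -3, 8) = -8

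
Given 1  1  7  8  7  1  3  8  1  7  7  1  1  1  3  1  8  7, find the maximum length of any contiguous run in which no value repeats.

4

[1] len 1
[1] len 1
[1, 7] len 2
[1, 7, 8] len 3
[8, 7] len 2
[8, 7, 1] len 3
[8, 7, 1, 3] len 4
[7, 1, 3, 8] len 4
[3, 8, 1] len 3
[3, 8, 1, 7] len 4
[7] len 1
[7, 1] len 2
[1] len 1
[1] len 1
[1, 3] len 2
[3, 1] len 2
[3, 1, 8] len 3
[3, 1, 8, 7] len 4
Longest all-distinct length: 4.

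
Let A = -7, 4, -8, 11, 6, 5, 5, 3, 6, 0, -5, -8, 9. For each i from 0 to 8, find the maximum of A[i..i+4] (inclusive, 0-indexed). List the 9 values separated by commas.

11, 11, 11, 11, 6, 6, 6, 6, 9

(-7, 4, -8, 11, 6) → max 11
(4, -8, 11, 6, 5) → max 11
(-8, 11, 6, 5, 5) → max 11
(11, 6, 5, 5, 3) → max 11
(6, 5, 5, 3, 6) → max 6
(5, 5, 3, 6, 0) → max 6
(5, 3, 6, 0, -5) → max 6
(3, 6, 0, -5, -8) → max 6
(6, 0, -5, -8, 9) → max 9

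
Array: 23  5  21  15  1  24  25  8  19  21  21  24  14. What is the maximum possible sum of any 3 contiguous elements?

66

[23, 5, 21] → sum 49
[5, 21, 15] → sum 41
[21, 15, 1] → sum 37
[15, 1, 24] → sum 40
[1, 24, 25] → sum 50
[24, 25, 8] → sum 57
[25, 8, 19] → sum 52
[8, 19, 21] → sum 48
[19, 21, 21] → sum 61
[21, 21, 24] → sum 66
[21, 24, 14] → sum 59
Maximum of these is 66.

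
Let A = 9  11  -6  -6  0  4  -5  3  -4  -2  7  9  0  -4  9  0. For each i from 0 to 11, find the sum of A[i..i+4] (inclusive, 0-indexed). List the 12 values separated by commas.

8, 3, -13, -4, -2, -4, -1, 13, 10, 10, 21, 14

[9, 11, -6, -6, 0] → sum 8
[11, -6, -6, 0, 4] → sum 3
[-6, -6, 0, 4, -5] → sum -13
[-6, 0, 4, -5, 3] → sum -4
[0, 4, -5, 3, -4] → sum -2
[4, -5, 3, -4, -2] → sum -4
[-5, 3, -4, -2, 7] → sum -1
[3, -4, -2, 7, 9] → sum 13
[-4, -2, 7, 9, 0] → sum 10
[-2, 7, 9, 0, -4] → sum 10
[7, 9, 0, -4, 9] → sum 21
[9, 0, -4, 9, 0] → sum 14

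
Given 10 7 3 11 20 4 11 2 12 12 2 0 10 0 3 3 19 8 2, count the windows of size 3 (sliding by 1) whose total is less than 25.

8

(10, 7, 3) → sum 20  < 25 ✓
(7, 3, 11) → sum 21  < 25 ✓
(3, 11, 20) → sum 34
(11, 20, 4) → sum 35
(20, 4, 11) → sum 35
(4, 11, 2) → sum 17  < 25 ✓
(11, 2, 12) → sum 25
(2, 12, 12) → sum 26
(12, 12, 2) → sum 26
(12, 2, 0) → sum 14  < 25 ✓
(2, 0, 10) → sum 12  < 25 ✓
(0, 10, 0) → sum 10  < 25 ✓
(10, 0, 3) → sum 13  < 25 ✓
(0, 3, 3) → sum 6  < 25 ✓
(3, 3, 19) → sum 25
(3, 19, 8) → sum 30
(19, 8, 2) → sum 29
8 windows satisfy the condition.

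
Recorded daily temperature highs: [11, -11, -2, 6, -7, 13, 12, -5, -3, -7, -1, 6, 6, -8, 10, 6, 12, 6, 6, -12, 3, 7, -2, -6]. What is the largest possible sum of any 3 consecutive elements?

28

11 -11 -2 → sum -2
-11 -2 6 → sum -7
-2 6 -7 → sum -3
6 -7 13 → sum 12
-7 13 12 → sum 18
13 12 -5 → sum 20
12 -5 -3 → sum 4
-5 -3 -7 → sum -15
-3 -7 -1 → sum -11
-7 -1 6 → sum -2
-1 6 6 → sum 11
6 6 -8 → sum 4
6 -8 10 → sum 8
-8 10 6 → sum 8
10 6 12 → sum 28
6 12 6 → sum 24
12 6 6 → sum 24
6 6 -12 → sum 0
6 -12 3 → sum -3
-12 3 7 → sum -2
3 7 -2 → sum 8
7 -2 -6 → sum -1
Largest of these is 28.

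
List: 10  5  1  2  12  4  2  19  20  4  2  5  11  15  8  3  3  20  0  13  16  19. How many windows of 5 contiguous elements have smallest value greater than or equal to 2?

11

(10, 5, 1, 2, 12) → min 1
(5, 1, 2, 12, 4) → min 1
(1, 2, 12, 4, 2) → min 1
(2, 12, 4, 2, 19) → min 2  ≥ 2 ✓
(12, 4, 2, 19, 20) → min 2  ≥ 2 ✓
(4, 2, 19, 20, 4) → min 2  ≥ 2 ✓
(2, 19, 20, 4, 2) → min 2  ≥ 2 ✓
(19, 20, 4, 2, 5) → min 2  ≥ 2 ✓
(20, 4, 2, 5, 11) → min 2  ≥ 2 ✓
(4, 2, 5, 11, 15) → min 2  ≥ 2 ✓
(2, 5, 11, 15, 8) → min 2  ≥ 2 ✓
(5, 11, 15, 8, 3) → min 3  ≥ 2 ✓
(11, 15, 8, 3, 3) → min 3  ≥ 2 ✓
(15, 8, 3, 3, 20) → min 3  ≥ 2 ✓
(8, 3, 3, 20, 0) → min 0
(3, 3, 20, 0, 13) → min 0
(3, 20, 0, 13, 16) → min 0
(20, 0, 13, 16, 19) → min 0
11 windows satisfy the condition.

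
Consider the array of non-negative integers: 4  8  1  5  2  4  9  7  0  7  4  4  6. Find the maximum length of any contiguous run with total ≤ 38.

8

add 4: [4] sum 4, len 1
add 8: [4, 8] sum 12, len 2
add 1: [4, 8, 1] sum 13, len 3
add 5: [4, 8, 1, 5] sum 18, len 4
add 2: [4, 8, 1, 5, 2] sum 20, len 5
add 4: [4, 8, 1, 5, 2, 4] sum 24, len 6
add 9: [4, 8, 1, 5, 2, 4, 9] sum 33, len 7
add 7: [8, 1, 5, 2, 4, 9, 7] sum 36, len 7
add 0: [8, 1, 5, 2, 4, 9, 7, 0] sum 36, len 8
add 7: [1, 5, 2, 4, 9, 7, 0, 7] sum 35, len 8
add 4: [5, 2, 4, 9, 7, 0, 7, 4] sum 38, len 8
add 4: [2, 4, 9, 7, 0, 7, 4, 4] sum 37, len 8
add 6: [9, 7, 0, 7, 4, 4, 6] sum 37, len 7
Longest length seen: 8.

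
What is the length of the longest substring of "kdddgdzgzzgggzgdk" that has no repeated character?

[k] len 1
[k, d] len 2
[d] len 1
[d] len 1
[d, g] len 2
[g, d] len 2
[g, d, z] len 3
[d, z, g] len 3
[g, z] len 2
[z] len 1
[z, g] len 2
[g] len 1
[g] len 1
[g, z] len 2
[z, g] len 2
[z, g, d] len 3
[z, g, d, k] len 4
Longest all-distinct length: 4.

4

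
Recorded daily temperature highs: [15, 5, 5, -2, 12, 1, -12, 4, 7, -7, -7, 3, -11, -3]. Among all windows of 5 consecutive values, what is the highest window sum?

35

Each size-5 window and its sum:
15 5 5 -2 12 → sum 35
5 5 -2 12 1 → sum 21
5 -2 12 1 -12 → sum 4
-2 12 1 -12 4 → sum 3
12 1 -12 4 7 → sum 12
1 -12 4 7 -7 → sum -7
-12 4 7 -7 -7 → sum -15
4 7 -7 -7 3 → sum 0
7 -7 -7 3 -11 → sum -15
-7 -7 3 -11 -3 → sum -25
Highest of these is 35.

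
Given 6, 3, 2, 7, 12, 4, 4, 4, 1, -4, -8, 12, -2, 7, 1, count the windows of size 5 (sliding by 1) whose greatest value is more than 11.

[6, 3, 2, 7, 12] → max 12  > 11 ✓
[3, 2, 7, 12, 4] → max 12  > 11 ✓
[2, 7, 12, 4, 4] → max 12  > 11 ✓
[7, 12, 4, 4, 4] → max 12  > 11 ✓
[12, 4, 4, 4, 1] → max 12  > 11 ✓
[4, 4, 4, 1, -4] → max 4
[4, 4, 1, -4, -8] → max 4
[4, 1, -4, -8, 12] → max 12  > 11 ✓
[1, -4, -8, 12, -2] → max 12  > 11 ✓
[-4, -8, 12, -2, 7] → max 12  > 11 ✓
[-8, 12, -2, 7, 1] → max 12  > 11 ✓
9 windows satisfy the condition.

9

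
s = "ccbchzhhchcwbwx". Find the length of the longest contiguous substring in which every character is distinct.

[c] len 1
[c] len 1
[c, b] len 2
[b, c] len 2
[b, c, h] len 3
[b, c, h, z] len 4
[z, h] len 2
[h] len 1
[h, c] len 2
[c, h] len 2
[h, c] len 2
[h, c, w] len 3
[h, c, w, b] len 4
[b, w] len 2
[b, w, x] len 3
Longest all-distinct length: 4.

4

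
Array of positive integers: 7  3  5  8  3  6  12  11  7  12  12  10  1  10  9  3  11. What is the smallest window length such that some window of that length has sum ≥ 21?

add 7: running sum 7 < 21
add 3: running sum 10 < 21
add 5: running sum 15 < 21
end 3: [7, 3, 5, 8] sum 23, len 4
end 4: [7, 3, 5, 8, 3] sum 26, len 5
end 5: [5, 8, 3, 6] sum 22, len 4
end 6: [3, 6, 12] sum 21, len 3
end 7: [12, 11] sum 23, len 2
end 8: [12, 11, 7] sum 30, len 3
end 9: [11, 7, 12] sum 30, len 3
end 10: [12, 12] sum 24, len 2
end 11: [12, 10] sum 22, len 2
end 12: [12, 10, 1] sum 23, len 3
end 13: [10, 1, 10] sum 21, len 3
end 14: [10, 1, 10, 9] sum 30, len 4
end 15: [10, 9, 3] sum 22, len 3
end 16: [9, 3, 11] sum 23, len 3
Shortest qualifying length: 2.

2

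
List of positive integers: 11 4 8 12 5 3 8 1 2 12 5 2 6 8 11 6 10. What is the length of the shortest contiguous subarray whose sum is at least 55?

add 11: running sum 11 < 55
add 4: running sum 15 < 55
add 8: running sum 23 < 55
add 12: running sum 35 < 55
add 5: running sum 40 < 55
add 3: running sum 43 < 55
add 8: running sum 51 < 55
add 1: running sum 52 < 55
add 2: running sum 54 < 55
add 12: shortest ending here [4, 8, 12, 5, 3, 8, 1, 2, 12] sum 55, len 9
add 5: shortest ending here [8, 12, 5, 3, 8, 1, 2, 12, 5] sum 56, len 9
add 2: shortest ending here [8, 12, 5, 3, 8, 1, 2, 12, 5, 2] sum 58, len 10
add 6: shortest ending here [12, 5, 3, 8, 1, 2, 12, 5, 2, 6] sum 56, len 10
add 8: shortest ending here [12, 5, 3, 8, 1, 2, 12, 5, 2, 6, 8] sum 64, len 11
add 11: shortest ending here [8, 1, 2, 12, 5, 2, 6, 8, 11] sum 55, len 9
add 6: shortest ending here [8, 1, 2, 12, 5, 2, 6, 8, 11, 6] sum 61, len 10
add 10: shortest ending here [12, 5, 2, 6, 8, 11, 6, 10] sum 60, len 8
Shortest qualifying length: 8.

8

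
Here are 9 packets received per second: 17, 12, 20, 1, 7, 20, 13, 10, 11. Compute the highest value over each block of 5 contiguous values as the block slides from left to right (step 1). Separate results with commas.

20, 20, 20, 20, 20

(17, 12, 20, 1, 7) → max 20
(12, 20, 1, 7, 20) → max 20
(20, 1, 7, 20, 13) → max 20
(1, 7, 20, 13, 10) → max 20
(7, 20, 13, 10, 11) → max 20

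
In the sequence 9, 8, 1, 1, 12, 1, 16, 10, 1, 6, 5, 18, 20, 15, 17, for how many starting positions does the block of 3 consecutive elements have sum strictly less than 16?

4

(9, 8, 1) → sum 18
(8, 1, 1) → sum 10  < 16 ✓
(1, 1, 12) → sum 14  < 16 ✓
(1, 12, 1) → sum 14  < 16 ✓
(12, 1, 16) → sum 29
(1, 16, 10) → sum 27
(16, 10, 1) → sum 27
(10, 1, 6) → sum 17
(1, 6, 5) → sum 12  < 16 ✓
(6, 5, 18) → sum 29
(5, 18, 20) → sum 43
(18, 20, 15) → sum 53
(20, 15, 17) → sum 52
4 windows satisfy the condition.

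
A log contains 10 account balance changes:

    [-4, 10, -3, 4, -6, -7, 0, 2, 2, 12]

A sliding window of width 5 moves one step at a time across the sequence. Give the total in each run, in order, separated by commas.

1, -2, -12, -7, -9, 9

Sliding a size-5 window across the 10 values:
[-4, 10, -3, 4, -6] → sum 1
[10, -3, 4, -6, -7] → sum -2
[-3, 4, -6, -7, 0] → sum -12
[4, -6, -7, 0, 2] → sum -7
[-6, -7, 0, 2, 2] → sum -9
[-7, 0, 2, 2, 12] → sum 9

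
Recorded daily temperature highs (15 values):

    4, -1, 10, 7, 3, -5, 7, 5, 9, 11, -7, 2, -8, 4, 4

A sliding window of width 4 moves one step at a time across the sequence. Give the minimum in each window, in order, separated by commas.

-1, -1, -5, -5, -5, -5, 5, -7, -7, -8, -8, -8

4 -1 10 7 → min -1
-1 10 7 3 → min -1
10 7 3 -5 → min -5
7 3 -5 7 → min -5
3 -5 7 5 → min -5
-5 7 5 9 → min -5
7 5 9 11 → min 5
5 9 11 -7 → min -7
9 11 -7 2 → min -7
11 -7 2 -8 → min -8
-7 2 -8 4 → min -8
2 -8 4 4 → min -8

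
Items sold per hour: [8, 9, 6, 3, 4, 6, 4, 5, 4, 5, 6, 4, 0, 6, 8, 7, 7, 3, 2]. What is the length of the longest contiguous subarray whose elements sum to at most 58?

12

→ 8: sum 8, len 1
→ 9: sum 17, len 2
→ 6: sum 23, len 3
→ 3: sum 26, len 4
→ 4: sum 30, len 5
→ 6: sum 36, len 6
→ 4: sum 40, len 7
→ 5: sum 45, len 8
→ 4: sum 49, len 9
→ 5: sum 54, len 10
→ 6 (dropped 8): sum 52, len 10
→ 4: sum 56, len 11
→ 0: sum 56, len 12
→ 6 (dropped 9): sum 53, len 12
→ 8 (dropped 6): sum 55, len 12
→ 7 (dropped 3, 4): sum 55, len 11
→ 7 (dropped 6): sum 56, len 11
→ 3 (dropped 4): sum 55, len 11
→ 2: sum 57, len 12
Longest length seen: 12.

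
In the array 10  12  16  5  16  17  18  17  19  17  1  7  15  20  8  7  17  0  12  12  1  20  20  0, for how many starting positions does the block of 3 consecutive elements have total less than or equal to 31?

10 12 16 → sum 38
12 16 5 → sum 33
16 5 16 → sum 37
5 16 17 → sum 38
16 17 18 → sum 51
17 18 17 → sum 52
18 17 19 → sum 54
17 19 17 → sum 53
19 17 1 → sum 37
17 1 7 → sum 25  ≤ 31 ✓
1 7 15 → sum 23  ≤ 31 ✓
7 15 20 → sum 42
15 20 8 → sum 43
20 8 7 → sum 35
8 7 17 → sum 32
7 17 0 → sum 24  ≤ 31 ✓
17 0 12 → sum 29  ≤ 31 ✓
0 12 12 → sum 24  ≤ 31 ✓
12 12 1 → sum 25  ≤ 31 ✓
12 1 20 → sum 33
1 20 20 → sum 41
20 20 0 → sum 40
6 windows satisfy the condition.

6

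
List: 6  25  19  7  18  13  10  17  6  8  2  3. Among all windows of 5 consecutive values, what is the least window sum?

36

(6, 25, 19, 7, 18) → sum 75
(25, 19, 7, 18, 13) → sum 82
(19, 7, 18, 13, 10) → sum 67
(7, 18, 13, 10, 17) → sum 65
(18, 13, 10, 17, 6) → sum 64
(13, 10, 17, 6, 8) → sum 54
(10, 17, 6, 8, 2) → sum 43
(17, 6, 8, 2, 3) → sum 36
Least of these is 36.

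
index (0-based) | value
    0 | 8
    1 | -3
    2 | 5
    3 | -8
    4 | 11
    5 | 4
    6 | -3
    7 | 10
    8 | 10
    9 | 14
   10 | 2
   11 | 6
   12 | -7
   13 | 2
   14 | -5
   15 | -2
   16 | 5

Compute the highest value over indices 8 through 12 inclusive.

Elements at indices 8..12: 10, 14, 2, 6, -7
max(10, 14, 2, 6, -7) = 14

14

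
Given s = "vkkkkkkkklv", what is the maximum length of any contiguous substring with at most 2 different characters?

add v: window [v] (1 distinct), len 1
add k: window [v, k] (2 distinct), len 2
add k: window [v, k, k] (2 distinct), len 3
add k: window [v, k, k, k] (2 distinct), len 4
add k: window [v, k, k, k, k] (2 distinct), len 5
add k: window [v, k, k, k, k, k] (2 distinct), len 6
add k: window [v, k, k, k, k, k, k] (2 distinct), len 7
add k: window [v, k, k, k, k, k, k, k] (2 distinct), len 8
add k: window [v, k, k, k, k, k, k, k, k] (2 distinct), len 9
add l: window [k, k, k, k, k, k, k, k, l] (2 distinct), len 9
add v: window [l, v] (2 distinct), len 2
Longest length with ≤2 distinct: 9.

9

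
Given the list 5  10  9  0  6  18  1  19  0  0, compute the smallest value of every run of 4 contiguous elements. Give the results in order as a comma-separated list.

0, 0, 0, 0, 1, 0, 0

[5, 10, 9, 0] → min 0
[10, 9, 0, 6] → min 0
[9, 0, 6, 18] → min 0
[0, 6, 18, 1] → min 0
[6, 18, 1, 19] → min 1
[18, 1, 19, 0] → min 0
[1, 19, 0, 0] → min 0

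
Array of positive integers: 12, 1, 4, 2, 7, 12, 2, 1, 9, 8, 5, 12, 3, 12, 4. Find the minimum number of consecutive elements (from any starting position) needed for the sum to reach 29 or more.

4

add 12: running sum 12 < 29
add 1: running sum 13 < 29
add 4: running sum 17 < 29
add 2: running sum 19 < 29
add 7: running sum 26 < 29
add 12: shortest ending here [12, 1, 4, 2, 7, 12] sum 38, len 6
add 2: shortest ending here [12, 1, 4, 2, 7, 12, 2] sum 40, len 7
add 1: shortest ending here [1, 4, 2, 7, 12, 2, 1] sum 29, len 7
add 9: shortest ending here [7, 12, 2, 1, 9] sum 31, len 5
add 8: shortest ending here [12, 2, 1, 9, 8] sum 32, len 5
add 5: shortest ending here [12, 2, 1, 9, 8, 5] sum 37, len 6
add 12: shortest ending here [9, 8, 5, 12] sum 34, len 4
add 3: shortest ending here [9, 8, 5, 12, 3] sum 37, len 5
add 12: shortest ending here [5, 12, 3, 12] sum 32, len 4
add 4: shortest ending here [12, 3, 12, 4] sum 31, len 4
Shortest qualifying length: 4.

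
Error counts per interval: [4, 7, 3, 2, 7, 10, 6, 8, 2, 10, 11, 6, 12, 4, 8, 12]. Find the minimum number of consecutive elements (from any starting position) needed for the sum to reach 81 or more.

11

add 4: running sum 4 < 81
add 7: running sum 11 < 81
add 3: running sum 14 < 81
add 2: running sum 16 < 81
add 7: running sum 23 < 81
add 10: running sum 33 < 81
add 6: running sum 39 < 81
add 8: running sum 47 < 81
add 2: running sum 49 < 81
add 10: running sum 59 < 81
add 11: running sum 70 < 81
add 6: running sum 76 < 81
add 12: shortest ending here [7, 3, 2, 7, 10, 6, 8, 2, 10, 11, 6, 12] sum 84, len 12
add 4: shortest ending here [3, 2, 7, 10, 6, 8, 2, 10, 11, 6, 12, 4] sum 81, len 12
add 8: shortest ending here [7, 10, 6, 8, 2, 10, 11, 6, 12, 4, 8] sum 84, len 11
add 12: shortest ending here [10, 6, 8, 2, 10, 11, 6, 12, 4, 8, 12] sum 89, len 11
Shortest qualifying length: 11.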